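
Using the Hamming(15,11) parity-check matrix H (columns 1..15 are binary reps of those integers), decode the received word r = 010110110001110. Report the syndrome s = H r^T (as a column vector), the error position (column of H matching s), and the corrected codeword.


s = (0, 0, 1, 1)^T, error position = 3, corrected codeword c = 011110110001110

Compute s = H r^T mod 2 one row at a time:
  s_1 = 1 + 0 + 0 + 0 + 1 + 1 + 1 + 0 = 4 ≡ 0 (mod 2).
  s_2 = 1 + 1 + 0 + 1 + 1 + 1 + 1 + 0 = 6 ≡ 0 (mod 2).
  s_3 = 1 + 0 + 0 + 1 + 0 + 0 + 1 + 0 = 3 ≡ 1 (mod 2).
  s_4 = 0 + 0 + 1 + 1 + 0 + 0 + 1 + 0 = 3 ≡ 1 (mod 2).
s = (0, 0, 1, 1)^T — this equals column 3 of H (binary 0011), so error is at position 3.
Correct: flip bit 3 of r = 010110110001110 to get c = 011110110001110.


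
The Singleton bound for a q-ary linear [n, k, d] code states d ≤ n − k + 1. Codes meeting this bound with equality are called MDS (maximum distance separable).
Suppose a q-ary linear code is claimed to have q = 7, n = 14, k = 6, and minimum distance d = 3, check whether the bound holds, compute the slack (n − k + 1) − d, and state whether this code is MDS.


Singleton RHS = n − k + 1 = 9, slack = 6, bound satisfied, not MDS.

Singleton bound: d ≤ n − k + 1.
Here n = 14, k = 6, so n − k + 1 = 9.
Given d = 3, check d ≤ 9: YES.
Slack = (n − k + 1) − d = 6.
The code is NOT MDS (slack = 6 > 0).
Description: the claimed parameters are [14, 6, 3]_7; such a code would be non-MDS.


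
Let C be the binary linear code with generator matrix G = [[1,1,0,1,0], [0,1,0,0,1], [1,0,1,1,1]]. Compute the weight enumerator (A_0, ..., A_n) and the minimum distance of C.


Weight distribution: A_0 = 1, A_1 = 1, A_2 = 1, A_3 = 3, A_4 = 2. Minimum distance d = 1.

Enumerate all 2^3 = 8 messages m ∈ F_2^3.
For each, compute codeword c = mG in F_2^5, then tally its weight.
  m = 000 → c = 00000, weight = 0.
  m = 100 → c = 11010, weight = 3.
  m = 010 → c = 01001, weight = 2.
  m = 110 → c = 10011, weight = 3.
  m = 001 → c = 10111, weight = 4.
  m = 101 → c = 01101, weight = 3.
  m = 011 → c = 11110, weight = 4.
  m = 111 → c = 00100, weight = 1.
Tally weights:
  weight 0: 1 codewords.
  weight 1: 1 codewords.
  weight 2: 1 codewords.
  weight 3: 3 codewords.
  weight 4: 2 codewords.
Minimum distance d = smallest w > 0 with A_w > 0 = 1.
Sanity: Σ A_w = 8 = 2^3 = 8 ✓.


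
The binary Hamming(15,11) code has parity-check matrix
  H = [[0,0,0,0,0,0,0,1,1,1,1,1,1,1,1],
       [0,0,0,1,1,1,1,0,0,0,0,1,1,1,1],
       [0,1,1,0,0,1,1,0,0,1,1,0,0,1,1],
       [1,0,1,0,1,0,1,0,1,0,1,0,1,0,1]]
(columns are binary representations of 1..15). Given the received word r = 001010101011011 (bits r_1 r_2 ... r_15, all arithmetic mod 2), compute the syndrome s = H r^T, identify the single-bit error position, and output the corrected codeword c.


s = (1, 1, 1, 0)^T, error position = 14, corrected codeword c = 001010101011001

Compute s = H r^T mod 2 one row at a time:
  s_1 = 0 + 1 + 0 + 1 + 1 + 0 + 1 + 1 = 5 ≡ 1 (mod 2).
  s_2 = 0 + 1 + 0 + 1 + 1 + 0 + 1 + 1 = 5 ≡ 1 (mod 2).
  s_3 = 0 + 1 + 0 + 1 + 0 + 1 + 1 + 1 = 5 ≡ 1 (mod 2).
  s_4 = 0 + 1 + 1 + 1 + 1 + 1 + 0 + 1 = 6 ≡ 0 (mod 2).
s = (1, 1, 1, 0)^T — this equals column 14 of H (binary 1110), so error is at position 14.
Correct: flip bit 14 of r = 001010101011011 to get c = 001010101011001.


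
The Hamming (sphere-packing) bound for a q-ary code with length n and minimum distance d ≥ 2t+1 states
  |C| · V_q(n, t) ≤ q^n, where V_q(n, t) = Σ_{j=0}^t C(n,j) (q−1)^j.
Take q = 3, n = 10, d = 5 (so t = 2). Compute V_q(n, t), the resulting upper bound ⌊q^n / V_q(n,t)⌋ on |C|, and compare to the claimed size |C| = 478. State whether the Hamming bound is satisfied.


V_q(n, t) = 201, q^n = 59049, Hamming bound = 293, |C| = 478 > bound (violated).

Step 1: Compute V_q(n, t) = Σ_{j=0}^2 C(n, j) (q−1)^j.
  j = 0: C(10,0)·(2)^0 = 1·1 = 1.
  j = 1: C(10,1)·(2)^1 = 10·2 = 20.
  j = 2: C(10,2)·(2)^2 = 45·4 = 180.
  V_q(n, t) = 1 + 20 + 180 = 201.
Step 2: q^n = 3^10 = 59049.
Step 3: Hamming bound ⌊q^n / V_q(n,t)⌋ = ⌊59049/201⌋ = 293.
Step 4: Compare |C| = 478 to 293: violated.
The claimed |C| lies above the Hamming bound, so no 3-ary code of length 10 with d ≥ 5 can have 478 codewords.


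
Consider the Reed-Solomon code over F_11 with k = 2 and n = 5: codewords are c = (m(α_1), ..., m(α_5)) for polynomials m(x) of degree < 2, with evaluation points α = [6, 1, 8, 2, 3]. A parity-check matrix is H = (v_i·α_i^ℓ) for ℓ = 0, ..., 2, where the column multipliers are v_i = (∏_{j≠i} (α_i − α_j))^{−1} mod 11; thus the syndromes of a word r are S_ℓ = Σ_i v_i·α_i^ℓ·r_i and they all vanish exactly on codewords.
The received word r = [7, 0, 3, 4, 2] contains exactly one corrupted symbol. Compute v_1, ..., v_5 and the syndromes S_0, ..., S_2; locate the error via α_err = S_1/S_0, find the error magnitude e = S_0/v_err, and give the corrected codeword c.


S = (4, 4, 4), error at position 2, error magnitude e = 5, c = [7, 6, 3, 4, 2].

Step 1: column multipliers v_i = (∏_{j≠i}(α_i − α_j))^{−1} mod 11.
  i = 1 (α = 6): (6−1)(6−8)(6−2)(6−3) = 5·(−2)·4·3 = −120 ≡ 1, so v_1 = 1^{−1} = 1 (mod 11).
  i = 2 (α = 1): (1−6)(1−8)(1−2)(1−3) = (−5)·(−7)·(−1)·(−2) = 70 ≡ 4, so v_2 = 4^{−1} = 3 (mod 11).
  i = 3 (α = 8): (8−6)(8−1)(8−2)(8−3) = 2·7·6·5 = 420 ≡ 2, so v_3 = 2^{−1} = 6 (mod 11).
  i = 4 (α = 2): (2−6)(2−1)(2−8)(2−3) = (−4)·1·(−6)·(−1) = −24 ≡ 9, so v_4 = 9^{−1} = 5 (mod 11).
  i = 5 (α = 3): (3−6)(3−1)(3−8)(3−2) = (−3)·2·(−5)·1 = 30 ≡ 8, so v_5 = 8^{−1} = 7 (mod 11).
  v = [1, 3, 6, 5, 7].
Step 2: syndromes of r = [7, 0, 3, 4, 2] (all sums mod 11).
  S_0 = Σ v_i r_i = 1·7 + 3·0 + 6·3 + 5·4 + 7·2 = 59 ≡ 4.
  S_1 = Σ v_i α_i r_i = 1·6·7 + 3·1·0 + 6·8·3 + 5·2·4 + 7·3·2 = 268 ≡ 4.
  α_i^2 mod 11 = [3, 1, 9, 4, 9].
  S_2 = Σ v_i α_i^2 r_i = 1·3·7 + 3·1·0 + 6·9·3 + 5·4·4 + 7·9·2 = 389 ≡ 4.
  S = (4, 4, 4) ≠ 0, so r is not a codeword (an error is present).
Step 3: locate the error. For a single error e at position i, S_ℓ = v_i·e·α_i^ℓ, so α_err = S_1/S_0.
  S_0^{−1} = 4^{−1} = 3 (mod 11), so α_err = 4·3 = 12 ≡ 1 = α_2. Error position i = 2.
  Consistency check: S_2/S_1 = 4·3 = 12 ≡ 1 = α_err ✓ (single-error assumption holds).
Step 4: error magnitude e = S_0/v_2 = S_0·∏_{j≠2}(α_2 − α_j) = 4·4 = 16 ≡ 5 (mod 11).
Step 5: correct position 2: c_2 = r_2 − e = 0 − 5 ≡ 6 (mod 11). Hence c = [7, 6, 3, 4, 2].
  Check: interpolating c through the α_i gives m(x) = 8 + 9·x (degree < 2) with m(α_i) = c_i for every i, so c is indeed a codeword.


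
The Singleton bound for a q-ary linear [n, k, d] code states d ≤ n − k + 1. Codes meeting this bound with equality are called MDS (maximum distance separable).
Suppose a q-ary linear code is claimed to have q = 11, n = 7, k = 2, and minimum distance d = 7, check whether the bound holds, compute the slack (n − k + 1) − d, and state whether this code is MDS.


Singleton RHS = n − k + 1 = 6, slack = -1, bound violated (no such code; not MDS).

Singleton bound: d ≤ n − k + 1.
Here n = 7, k = 2, so n − k + 1 = 6.
Given d = 7, check d ≤ 6: NO.
Slack = (n − k + 1) − d = -1.
The slack is negative: d = 7 exceeds n − k + 1 = 6 by 1, so the Singleton bound is violated and no linear [7, 2, 7]_11 code can exist. In particular it is not MDS (MDS requires d = n − k + 1 exactly).
Description: the claimed parameters are [7, 2, 7]_11; such a code would be impossible (violates the Singleton bound).


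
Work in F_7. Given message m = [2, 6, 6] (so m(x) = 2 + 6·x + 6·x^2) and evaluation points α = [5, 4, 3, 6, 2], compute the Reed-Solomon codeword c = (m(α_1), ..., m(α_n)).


c = [0, 3, 4, 2, 3]

Message polynomial: m(x) = 2 + 6·x + 6·x^2 (mod 7).
For each evaluation point α_i, compute m(α_i) mod 7:
  α_1 = 5: Horner steps 6 → 1 → 0, so m(5) = 0.
  α_2 = 4: Horner steps 6 → 2 → 3, so m(4) = 3.
  α_3 = 3: Horner steps 6 → 3 → 4, so m(3) = 4.
  α_4 = 6: Horner steps 6 → 0 → 2, so m(6) = 2.
  α_5 = 2: Horner steps 6 → 4 → 3, so m(2) = 3.
Codeword c = [0, 3, 4, 2, 3] ∈ F_7^5.


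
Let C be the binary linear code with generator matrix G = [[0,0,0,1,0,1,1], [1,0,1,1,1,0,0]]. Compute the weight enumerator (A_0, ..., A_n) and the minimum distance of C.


Weight distribution: A_0 = 1, A_3 = 1, A_4 = 1, A_5 = 1. Minimum distance d = 3.

Enumerate all 2^2 = 4 messages m ∈ F_2^2.
For each, compute codeword c = mG in F_2^7, then tally its weight.
  m = 00 → c = 0000000, weight = 0.
  m = 10 → c = 0001011, weight = 3.
  m = 01 → c = 1011100, weight = 4.
  m = 11 → c = 1010111, weight = 5.
Tally weights:
  weight 0: 1 codewords.
  weight 3: 1 codewords.
  weight 4: 1 codewords.
  weight 5: 1 codewords.
Minimum distance d = smallest w > 0 with A_w > 0 = 3.
Sanity: Σ A_w = 4 = 2^2 = 4 ✓.


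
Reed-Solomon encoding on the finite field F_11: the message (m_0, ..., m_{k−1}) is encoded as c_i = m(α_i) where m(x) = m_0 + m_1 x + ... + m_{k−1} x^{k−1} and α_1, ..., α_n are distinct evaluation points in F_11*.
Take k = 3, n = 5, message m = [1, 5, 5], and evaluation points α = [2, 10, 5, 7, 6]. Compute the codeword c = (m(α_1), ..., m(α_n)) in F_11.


c = [9, 1, 8, 6, 2]

Message polynomial: m(x) = 1 + 5·x + 5·x^2 (mod 11).
For each evaluation point α_i, compute m(α_i) mod 11:
  α_1 = 2: Horner steps 5 → 4 → 9, so m(2) = 9.
  α_2 = 10: Horner steps 5 → 0 → 1, so m(10) = 1.
  α_3 = 5: Horner steps 5 → 8 → 8, so m(5) = 8.
  α_4 = 7: Horner steps 5 → 7 → 6, so m(7) = 6.
  α_5 = 6: Horner steps 5 → 2 → 2, so m(6) = 2.
Codeword c = [9, 1, 8, 6, 2] ∈ F_11^5.


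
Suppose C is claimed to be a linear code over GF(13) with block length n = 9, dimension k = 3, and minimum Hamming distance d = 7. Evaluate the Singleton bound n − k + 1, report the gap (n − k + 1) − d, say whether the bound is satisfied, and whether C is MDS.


Singleton RHS = n − k + 1 = 7, slack = 0, bound satisfied, MDS.

Singleton bound: d ≤ n − k + 1.
Here n = 9, k = 3, so n − k + 1 = 7.
Given d = 7, check d ≤ 7: YES.
Slack = (n − k + 1) − d = 0.
The code is MDS (slack = 0).
Description: the claimed parameters are [9, 3, 7]_13; such a code would be MDS (meets Singleton bound).


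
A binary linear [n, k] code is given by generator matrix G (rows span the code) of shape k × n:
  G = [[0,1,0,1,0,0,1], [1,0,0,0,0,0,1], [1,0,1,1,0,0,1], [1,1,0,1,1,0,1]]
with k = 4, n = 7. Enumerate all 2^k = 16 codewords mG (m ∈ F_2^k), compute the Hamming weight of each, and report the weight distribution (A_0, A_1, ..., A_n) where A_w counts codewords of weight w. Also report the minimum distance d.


Weight distribution: A_0 = 1, A_2 = 4, A_3 = 6, A_4 = 3, A_5 = 2. Minimum distance d = 2.

Enumerate all 2^4 = 16 messages m ∈ F_2^4.
For each, compute codeword c = mG in F_2^7, then tally its weight.
  m = 0000 → c = 0000000, weight = 0.
  m = 1000 → c = 0101001, weight = 3.
  m = 0100 → c = 1000001, weight = 2.
  m = 1100 → c = 1101000, weight = 3.
  m = 0010 → c = 1011001, weight = 4.
  m = 1010 → c = 1110000, weight = 3.
  m = 0110 → c = 0011000, weight = 2.
  m = 1110 → c = 0110001, weight = 3.
  m = 0001 → c = 1101101, weight = 5.
  m = 1001 → c = 1000100, weight = 2.
  m = 0101 → c = 0101100, weight = 3.
  m = 1101 → c = 0000101, weight = 2.
  m = 0011 → c = 0110100, weight = 3.
  m = 1011 → c = 0011101, weight = 4.
  m = 0111 → c = 1110101, weight = 5.
  m = 1111 → c = 1011100, weight = 4.
Tally weights:
  weight 0: 1 codewords.
  weight 2: 4 codewords.
  weight 3: 6 codewords.
  weight 4: 3 codewords.
  weight 5: 2 codewords.
Minimum distance d = smallest w > 0 with A_w > 0 = 2.
Sanity: Σ A_w = 16 = 2^4 = 16 ✓.


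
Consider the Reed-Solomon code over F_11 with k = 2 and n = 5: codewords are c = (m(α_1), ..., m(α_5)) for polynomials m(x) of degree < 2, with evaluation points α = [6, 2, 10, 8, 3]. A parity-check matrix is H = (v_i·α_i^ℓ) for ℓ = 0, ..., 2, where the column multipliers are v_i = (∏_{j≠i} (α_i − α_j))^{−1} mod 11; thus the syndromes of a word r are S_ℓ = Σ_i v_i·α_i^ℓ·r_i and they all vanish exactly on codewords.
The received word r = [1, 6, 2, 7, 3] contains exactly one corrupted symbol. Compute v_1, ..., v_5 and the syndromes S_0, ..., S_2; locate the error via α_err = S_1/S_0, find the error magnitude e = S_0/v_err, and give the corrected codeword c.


S = (10, 9, 7), error at position 2, error magnitude e = 6, c = [1, 0, 2, 7, 3].

Step 1: column multipliers v_i = (∏_{j≠i}(α_i − α_j))^{−1} mod 11.
  i = 1 (α = 6): (6−2)(6−10)(6−8)(6−3) = 4·(−4)·(−2)·3 = 96 ≡ 8, so v_1 = 8^{−1} = 7 (mod 11).
  i = 2 (α = 2): (2−6)(2−10)(2−8)(2−3) = (−4)·(−8)·(−6)·(−1) = 192 ≡ 5, so v_2 = 5^{−1} = 9 (mod 11).
  i = 3 (α = 10): (10−6)(10−2)(10−8)(10−3) = 4·8·2·7 = 448 ≡ 8, so v_3 = 8^{−1} = 7 (mod 11).
  i = 4 (α = 8): (8−6)(8−2)(8−10)(8−3) = 2·6·(−2)·5 = −120 ≡ 1, so v_4 = 1^{−1} = 1 (mod 11).
  i = 5 (α = 3): (3−6)(3−2)(3−10)(3−8) = (−3)·1·(−7)·(−5) = −105 ≡ 5, so v_5 = 5^{−1} = 9 (mod 11).
  v = [7, 9, 7, 1, 9].
Step 2: syndromes of r = [1, 6, 2, 7, 3] (all sums mod 11).
  S_0 = Σ v_i r_i = 7·1 + 9·6 + 7·2 + 1·7 + 9·3 = 109 ≡ 10.
  S_1 = Σ v_i α_i r_i = 7·6·1 + 9·2·6 + 7·10·2 + 1·8·7 + 9·3·3 = 427 ≡ 9.
  α_i^2 mod 11 = [3, 4, 1, 9, 9].
  S_2 = Σ v_i α_i^2 r_i = 7·3·1 + 9·4·6 + 7·1·2 + 1·9·7 + 9·9·3 = 557 ≡ 7.
  S = (10, 9, 7) ≠ 0, so r is not a codeword (an error is present).
Step 3: locate the error. For a single error e at position i, S_ℓ = v_i·e·α_i^ℓ, so α_err = S_1/S_0.
  S_0^{−1} = 10^{−1} = 10 (mod 11), so α_err = 9·10 = 90 ≡ 2 = α_2. Error position i = 2.
  Consistency check: S_2/S_1 = 7·5 = 35 ≡ 2 = α_err ✓ (single-error assumption holds).
Step 4: error magnitude e = S_0/v_2 = S_0·∏_{j≠2}(α_2 − α_j) = 10·5 = 50 ≡ 6 (mod 11).
Step 5: correct position 2: c_2 = r_2 − e = 6 − 6 ≡ 0 (mod 11). Hence c = [1, 0, 2, 7, 3].
  Check: interpolating c through the α_i gives m(x) = 5 + 3·x (degree < 2) with m(α_i) = c_i for every i, so c is indeed a codeword.


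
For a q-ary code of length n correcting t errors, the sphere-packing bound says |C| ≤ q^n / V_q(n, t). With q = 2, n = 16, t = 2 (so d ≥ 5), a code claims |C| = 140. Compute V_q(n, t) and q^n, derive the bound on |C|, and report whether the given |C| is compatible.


V_q(n, t) = 137, q^n = 65536, Hamming bound = 478, |C| = 140 ≤ bound (satisfied).

Step 1: Compute V_q(n, t) = Σ_{j=0}^2 C(n, j) (q−1)^j.
  j = 0: C(16,0)·(1)^0 = 1·1 = 1.
  j = 1: C(16,1)·(1)^1 = 16·1 = 16.
  j = 2: C(16,2)·(1)^2 = 120·1 = 120.
  V_q(n, t) = 1 + 16 + 120 = 137.
Step 2: q^n = 2^16 = 65536.
Step 3: Hamming bound ⌊q^n / V_q(n,t)⌋ = ⌊65536/137⌋ = 478.
Step 4: Compare |C| = 140 to 478: satisfied.
The claimed |C| lies below the Hamming bound.


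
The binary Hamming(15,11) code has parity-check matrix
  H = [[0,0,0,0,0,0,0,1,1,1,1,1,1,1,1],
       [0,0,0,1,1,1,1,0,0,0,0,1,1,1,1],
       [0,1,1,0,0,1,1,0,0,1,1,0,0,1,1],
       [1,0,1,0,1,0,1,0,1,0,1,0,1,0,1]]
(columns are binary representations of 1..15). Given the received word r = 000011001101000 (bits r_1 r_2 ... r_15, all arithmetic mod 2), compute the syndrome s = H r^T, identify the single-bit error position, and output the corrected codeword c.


s = (1, 1, 0, 0)^T, error position = 12, corrected codeword c = 000011001100000

Compute s = H r^T mod 2 one row at a time:
  s_1 = 0 + 1 + 1 + 0 + 1 + 0 + 0 + 0 = 3 ≡ 1 (mod 2).
  s_2 = 0 + 1 + 1 + 0 + 1 + 0 + 0 + 0 = 3 ≡ 1 (mod 2).
  s_3 = 0 + 0 + 1 + 0 + 1 + 0 + 0 + 0 = 2 ≡ 0 (mod 2).
  s_4 = 0 + 0 + 1 + 0 + 1 + 0 + 0 + 0 = 2 ≡ 0 (mod 2).
s = (1, 1, 0, 0)^T — this equals column 12 of H (binary 1100), so error is at position 12.
Correct: flip bit 12 of r = 000011001101000 to get c = 000011001100000.


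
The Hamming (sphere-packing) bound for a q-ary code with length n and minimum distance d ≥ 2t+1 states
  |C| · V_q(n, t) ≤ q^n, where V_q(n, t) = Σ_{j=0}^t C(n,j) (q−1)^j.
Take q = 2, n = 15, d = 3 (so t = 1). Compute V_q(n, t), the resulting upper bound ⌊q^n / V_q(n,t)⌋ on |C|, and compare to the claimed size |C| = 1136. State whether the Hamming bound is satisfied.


V_q(n, t) = 16, q^n = 32768, Hamming bound = 2048, |C| = 1136 ≤ bound (satisfied).

Step 1: Compute V_q(n, t) = Σ_{j=0}^1 C(n, j) (q−1)^j.
  j = 0: C(15,0)·(1)^0 = 1·1 = 1.
  j = 1: C(15,1)·(1)^1 = 15·1 = 15.
  V_q(n, t) = 1 + 15 = 16.
Step 2: q^n = 2^15 = 32768.
Step 3: Hamming bound ⌊q^n / V_q(n,t)⌋ = ⌊32768/16⌋ = 2048.
Step 4: Compare |C| = 1136 to 2048: satisfied.
The claimed |C| lies below the Hamming bound.


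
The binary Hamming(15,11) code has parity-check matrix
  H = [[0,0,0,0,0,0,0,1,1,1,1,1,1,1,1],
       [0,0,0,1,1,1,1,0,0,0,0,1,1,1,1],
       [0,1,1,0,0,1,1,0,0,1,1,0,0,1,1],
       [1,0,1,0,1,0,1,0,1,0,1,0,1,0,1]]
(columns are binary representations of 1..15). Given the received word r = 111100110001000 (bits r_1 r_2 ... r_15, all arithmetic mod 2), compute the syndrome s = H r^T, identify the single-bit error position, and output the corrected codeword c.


s = (0, 1, 1, 1)^T, error position = 7, corrected codeword c = 111100010001000

Compute s = H r^T mod 2 one row at a time:
  s_1 = 1 + 0 + 0 + 0 + 1 + 0 + 0 + 0 = 2 ≡ 0 (mod 2).
  s_2 = 1 + 0 + 0 + 1 + 1 + 0 + 0 + 0 = 3 ≡ 1 (mod 2).
  s_3 = 1 + 1 + 0 + 1 + 0 + 0 + 0 + 0 = 3 ≡ 1 (mod 2).
  s_4 = 1 + 1 + 0 + 1 + 0 + 0 + 0 + 0 = 3 ≡ 1 (mod 2).
s = (0, 1, 1, 1)^T — this equals column 7 of H (binary 0111), so error is at position 7.
Correct: flip bit 7 of r = 111100110001000 to get c = 111100010001000.


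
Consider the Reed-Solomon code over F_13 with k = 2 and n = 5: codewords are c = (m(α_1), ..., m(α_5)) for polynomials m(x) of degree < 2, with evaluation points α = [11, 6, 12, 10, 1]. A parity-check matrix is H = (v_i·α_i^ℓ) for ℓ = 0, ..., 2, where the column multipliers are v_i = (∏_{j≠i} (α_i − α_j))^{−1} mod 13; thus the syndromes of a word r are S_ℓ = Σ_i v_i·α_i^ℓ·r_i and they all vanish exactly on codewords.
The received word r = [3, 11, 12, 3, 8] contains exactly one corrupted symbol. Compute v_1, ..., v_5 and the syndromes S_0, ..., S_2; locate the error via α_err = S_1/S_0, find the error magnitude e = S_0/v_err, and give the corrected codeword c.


S = (1, 11, 4), error at position 1, error magnitude e = 2, c = [1, 11, 12, 3, 8].

Step 1: column multipliers v_i = (∏_{j≠i}(α_i − α_j))^{−1} mod 13.
  i = 1 (α = 11): (11−6)(11−12)(11−10)(11−1) = 5·(−1)·1·10 = −50 ≡ 2, so v_1 = 2^{−1} = 7 (mod 13).
  i = 2 (α = 6): (6−11)(6−12)(6−10)(6−1) = (−5)·(−6)·(−4)·5 = −600 ≡ 11, so v_2 = 11^{−1} = 6 (mod 13).
  i = 3 (α = 12): (12−11)(12−6)(12−10)(12−1) = 1·6·2·11 = 132 ≡ 2, so v_3 = 2^{−1} = 7 (mod 13).
  i = 4 (α = 10): (10−11)(10−6)(10−12)(10−1) = (−1)·4·(−2)·9 = 72 ≡ 7, so v_4 = 7^{−1} = 2 (mod 13).
  i = 5 (α = 1): (1−11)(1−6)(1−12)(1−10) = (−10)·(−5)·(−11)·(−9) = 4950 ≡ 10, so v_5 = 10^{−1} = 4 (mod 13).
  v = [7, 6, 7, 2, 4].
Step 2: syndromes of r = [3, 11, 12, 3, 8] (all sums mod 13).
  S_0 = Σ v_i r_i = 7·3 + 6·11 + 7·12 + 2·3 + 4·8 = 209 ≡ 1.
  S_1 = Σ v_i α_i r_i = 7·11·3 + 6·6·11 + 7·12·12 + 2·10·3 + 4·1·8 = 1727 ≡ 11.
  α_i^2 mod 13 = [4, 10, 1, 9, 1].
  S_2 = Σ v_i α_i^2 r_i = 7·4·3 + 6·10·11 + 7·1·12 + 2·9·3 + 4·1·8 = 914 ≡ 4.
  S = (1, 11, 4) ≠ 0, so r is not a codeword (an error is present).
Step 3: locate the error. For a single error e at position i, S_ℓ = v_i·e·α_i^ℓ, so α_err = S_1/S_0.
  S_0^{−1} = 1^{−1} = 1 (mod 13), so α_err = 11·1 = 11 ≡ 11 = α_1. Error position i = 1.
  Consistency check: S_2/S_1 = 4·6 = 24 ≡ 11 = α_err ✓ (single-error assumption holds).
Step 4: error magnitude e = S_0/v_1 = S_0·∏_{j≠1}(α_1 − α_j) = 1·2 = 2 ≡ 2 (mod 13).
Step 5: correct position 1: c_1 = r_1 − e = 3 − 2 ≡ 1 (mod 13). Hence c = [1, 11, 12, 3, 8].
  Check: interpolating c through the α_i gives m(x) = 10 + 11·x (degree < 2) with m(α_i) = c_i for every i, so c is indeed a codeword.


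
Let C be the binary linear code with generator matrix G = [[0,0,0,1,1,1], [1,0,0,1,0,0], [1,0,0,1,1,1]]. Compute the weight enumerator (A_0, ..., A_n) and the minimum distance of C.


Weight distribution: A_0 = 1, A_1 = 2, A_2 = 2, A_3 = 2, A_4 = 1. Minimum distance d = 1.

Enumerate all 2^3 = 8 messages m ∈ F_2^3.
For each, compute codeword c = mG in F_2^6, then tally its weight.
  m = 000 → c = 000000, weight = 0.
  m = 100 → c = 000111, weight = 3.
  m = 010 → c = 100100, weight = 2.
  m = 110 → c = 100011, weight = 3.
  m = 001 → c = 100111, weight = 4.
  m = 101 → c = 100000, weight = 1.
  m = 011 → c = 000011, weight = 2.
  m = 111 → c = 000100, weight = 1.
Tally weights:
  weight 0: 1 codewords.
  weight 1: 2 codewords.
  weight 2: 2 codewords.
  weight 3: 2 codewords.
  weight 4: 1 codewords.
Minimum distance d = smallest w > 0 with A_w > 0 = 1.
Sanity: Σ A_w = 8 = 2^3 = 8 ✓.


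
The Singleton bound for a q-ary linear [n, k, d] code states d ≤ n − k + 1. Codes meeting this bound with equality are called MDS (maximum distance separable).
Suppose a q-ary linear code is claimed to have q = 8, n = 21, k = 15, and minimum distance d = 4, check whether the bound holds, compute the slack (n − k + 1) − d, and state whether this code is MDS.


Singleton RHS = n − k + 1 = 7, slack = 3, bound satisfied, not MDS.

Singleton bound: d ≤ n − k + 1.
Here n = 21, k = 15, so n − k + 1 = 7.
Given d = 4, check d ≤ 7: YES.
Slack = (n − k + 1) − d = 3.
The code is NOT MDS (slack = 3 > 0).
Description: the claimed parameters are [21, 15, 4]_8; such a code would be non-MDS.


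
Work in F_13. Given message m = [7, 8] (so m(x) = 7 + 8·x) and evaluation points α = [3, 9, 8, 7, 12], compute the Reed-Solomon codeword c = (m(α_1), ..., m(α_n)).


c = [5, 1, 6, 11, 12]

Message polynomial: m(x) = 7 + 8·x (mod 13).
For each evaluation point α_i, compute m(α_i) mod 13:
  α_1 = 3: Horner steps 8 → 5, so m(3) = 5.
  α_2 = 9: Horner steps 8 → 1, so m(9) = 1.
  α_3 = 8: Horner steps 8 → 6, so m(8) = 6.
  α_4 = 7: Horner steps 8 → 11, so m(7) = 11.
  α_5 = 12: Horner steps 8 → 12, so m(12) = 12.
Codeword c = [5, 1, 6, 11, 12] ∈ F_13^5.


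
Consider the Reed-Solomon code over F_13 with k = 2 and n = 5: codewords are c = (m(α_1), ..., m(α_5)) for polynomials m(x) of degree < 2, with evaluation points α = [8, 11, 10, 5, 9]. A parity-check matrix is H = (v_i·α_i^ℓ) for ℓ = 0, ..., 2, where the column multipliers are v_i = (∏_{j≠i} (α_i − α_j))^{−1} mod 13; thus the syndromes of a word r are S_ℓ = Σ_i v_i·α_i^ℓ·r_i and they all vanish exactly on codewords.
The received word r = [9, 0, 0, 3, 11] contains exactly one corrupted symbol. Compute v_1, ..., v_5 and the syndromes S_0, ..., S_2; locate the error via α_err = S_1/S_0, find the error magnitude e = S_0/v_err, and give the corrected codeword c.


S = (5, 3, 7), error at position 2, error magnitude e = 11, c = [9, 2, 0, 3, 11].

Step 1: column multipliers v_i = (∏_{j≠i}(α_i − α_j))^{−1} mod 13.
  i = 1 (α = 8): (8−11)(8−10)(8−5)(8−9) = (−3)·(−2)·3·(−1) = −18 ≡ 8, so v_1 = 8^{−1} = 5 (mod 13).
  i = 2 (α = 11): (11−8)(11−10)(11−5)(11−9) = 3·1·6·2 = 36 ≡ 10, so v_2 = 10^{−1} = 4 (mod 13).
  i = 3 (α = 10): (10−8)(10−11)(10−5)(10−9) = 2·(−1)·5·1 = −10 ≡ 3, so v_3 = 3^{−1} = 9 (mod 13).
  i = 4 (α = 5): (5−8)(5−11)(5−10)(5−9) = (−3)·(−6)·(−5)·(−4) = 360 ≡ 9, so v_4 = 9^{−1} = 3 (mod 13).
  i = 5 (α = 9): (9−8)(9−11)(9−10)(9−5) = 1·(−2)·(−1)·4 = 8 ≡ 8, so v_5 = 8^{−1} = 5 (mod 13).
  v = [5, 4, 9, 3, 5].
Step 2: syndromes of r = [9, 0, 0, 3, 11] (all sums mod 13).
  S_0 = Σ v_i r_i = 5·9 + 4·0 + 9·0 + 3·3 + 5·11 = 109 ≡ 5.
  S_1 = Σ v_i α_i r_i = 5·8·9 + 4·11·0 + 9·10·0 + 3·5·3 + 5·9·11 = 900 ≡ 3.
  α_i^2 mod 13 = [12, 4, 9, 12, 3].
  S_2 = Σ v_i α_i^2 r_i = 5·12·9 + 4·4·0 + 9·9·0 + 3·12·3 + 5·3·11 = 813 ≡ 7.
  S = (5, 3, 7) ≠ 0, so r is not a codeword (an error is present).
Step 3: locate the error. For a single error e at position i, S_ℓ = v_i·e·α_i^ℓ, so α_err = S_1/S_0.
  S_0^{−1} = 5^{−1} = 8 (mod 13), so α_err = 3·8 = 24 ≡ 11 = α_2. Error position i = 2.
  Consistency check: S_2/S_1 = 7·9 = 63 ≡ 11 = α_err ✓ (single-error assumption holds).
Step 4: error magnitude e = S_0/v_2 = S_0·∏_{j≠2}(α_2 − α_j) = 5·10 = 50 ≡ 11 (mod 13).
Step 5: correct position 2: c_2 = r_2 − e = 0 − 11 ≡ 2 (mod 13). Hence c = [9, 2, 0, 3, 11].
  Check: interpolating c through the α_i gives m(x) = 6 + 2·x (degree < 2) with m(α_i) = c_i for every i, so c is indeed a codeword.


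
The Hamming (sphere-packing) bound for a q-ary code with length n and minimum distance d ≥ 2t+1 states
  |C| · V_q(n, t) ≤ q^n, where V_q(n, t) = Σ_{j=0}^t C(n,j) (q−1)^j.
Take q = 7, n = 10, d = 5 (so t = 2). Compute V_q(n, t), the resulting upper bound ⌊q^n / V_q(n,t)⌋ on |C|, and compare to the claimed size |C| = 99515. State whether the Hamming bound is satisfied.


V_q(n, t) = 1681, q^n = 282475249, Hamming bound = 168040, |C| = 99515 ≤ bound (satisfied).

Step 1: Compute V_q(n, t) = Σ_{j=0}^2 C(n, j) (q−1)^j.
  j = 0: C(10,0)·(6)^0 = 1·1 = 1.
  j = 1: C(10,1)·(6)^1 = 10·6 = 60.
  j = 2: C(10,2)·(6)^2 = 45·36 = 1620.
  V_q(n, t) = 1 + 60 + 1620 = 1681.
Step 2: q^n = 7^10 = 282475249.
Step 3: Hamming bound ⌊q^n / V_q(n,t)⌋ = ⌊282475249/1681⌋ = 168040.
Step 4: Compare |C| = 99515 to 168040: satisfied.
The claimed |C| lies below the Hamming bound.


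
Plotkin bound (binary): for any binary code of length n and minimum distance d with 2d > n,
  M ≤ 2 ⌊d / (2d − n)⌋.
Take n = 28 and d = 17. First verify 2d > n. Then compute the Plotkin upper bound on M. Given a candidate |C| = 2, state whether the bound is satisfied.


Plotkin bound M ≤ 4; given |C| = 2 ≤ bound (satisfied).

Check applicability: 2d = 34, n = 28.
2d − n = 6 > 0, so Plotkin applies.
Compute d/(2d−n) = 17/6 ≈ 2.8333.
⌊d/(2d−n)⌋ = 2.
Plotkin bound: M ≤ 2·2 = 4.
Given |C| = 2, check: satisfied.
This |C| is below the Plotkin bound.


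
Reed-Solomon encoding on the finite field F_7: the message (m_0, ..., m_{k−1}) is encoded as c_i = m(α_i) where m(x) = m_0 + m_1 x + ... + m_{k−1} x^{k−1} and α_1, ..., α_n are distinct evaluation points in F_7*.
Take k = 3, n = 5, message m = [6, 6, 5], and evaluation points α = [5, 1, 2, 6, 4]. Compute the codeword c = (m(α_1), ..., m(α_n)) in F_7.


c = [0, 3, 3, 5, 5]

Message polynomial: m(x) = 6 + 6·x + 5·x^2 (mod 7).
For each evaluation point α_i, compute m(α_i) mod 7:
  α_1 = 5: Horner steps 5 → 3 → 0, so m(5) = 0.
  α_2 = 1: Horner steps 5 → 4 → 3, so m(1) = 3.
  α_3 = 2: Horner steps 5 → 2 → 3, so m(2) = 3.
  α_4 = 6: Horner steps 5 → 1 → 5, so m(6) = 5.
  α_5 = 4: Horner steps 5 → 5 → 5, so m(4) = 5.
Codeword c = [0, 3, 3, 5, 5] ∈ F_7^5.


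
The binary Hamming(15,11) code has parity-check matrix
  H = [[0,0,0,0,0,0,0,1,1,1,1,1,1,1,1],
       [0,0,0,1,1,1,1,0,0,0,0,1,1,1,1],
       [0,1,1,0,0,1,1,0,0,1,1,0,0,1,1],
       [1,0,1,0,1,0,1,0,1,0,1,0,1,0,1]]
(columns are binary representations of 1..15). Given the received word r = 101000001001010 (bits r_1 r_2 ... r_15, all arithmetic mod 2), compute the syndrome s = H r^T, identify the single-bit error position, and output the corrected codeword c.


s = (1, 0, 0, 1)^T, error position = 9, corrected codeword c = 101000000001010

Compute s = H r^T mod 2 one row at a time:
  s_1 = 0 + 1 + 0 + 0 + 1 + 0 + 1 + 0 = 3 ≡ 1 (mod 2).
  s_2 = 0 + 0 + 0 + 0 + 1 + 0 + 1 + 0 = 2 ≡ 0 (mod 2).
  s_3 = 0 + 1 + 0 + 0 + 0 + 0 + 1 + 0 = 2 ≡ 0 (mod 2).
  s_4 = 1 + 1 + 0 + 0 + 1 + 0 + 0 + 0 = 3 ≡ 1 (mod 2).
s = (1, 0, 0, 1)^T — this equals column 9 of H (binary 1001), so error is at position 9.
Correct: flip bit 9 of r = 101000001001010 to get c = 101000000001010.


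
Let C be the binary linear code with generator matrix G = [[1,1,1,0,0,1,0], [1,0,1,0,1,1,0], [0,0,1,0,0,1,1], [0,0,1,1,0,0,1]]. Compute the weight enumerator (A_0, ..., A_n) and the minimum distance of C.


Weight distribution: A_0 = 1, A_2 = 2, A_3 = 4, A_4 = 5, A_5 = 4. Minimum distance d = 2.

Enumerate all 2^4 = 16 messages m ∈ F_2^4.
For each, compute codeword c = mG in F_2^7, then tally its weight.
  m = 0000 → c = 0000000, weight = 0.
  m = 1000 → c = 1110010, weight = 4.
  m = 0100 → c = 1010110, weight = 4.
  m = 1100 → c = 0100100, weight = 2.
  m = 0010 → c = 0010011, weight = 3.
  m = 1010 → c = 1100001, weight = 3.
  m = 0110 → c = 1000101, weight = 3.
  m = 1110 → c = 0110111, weight = 5.
  m = 0001 → c = 0011001, weight = 3.
  m = 1001 → c = 1101011, weight = 5.
  m = 0101 → c = 1001111, weight = 5.
  m = 1101 → c = 0111101, weight = 5.
  m = 0011 → c = 0001010, weight = 2.
  m = 1011 → c = 1111000, weight = 4.
  m = 0111 → c = 1011100, weight = 4.
  m = 1111 → c = 0101110, weight = 4.
Tally weights:
  weight 0: 1 codewords.
  weight 2: 2 codewords.
  weight 3: 4 codewords.
  weight 4: 5 codewords.
  weight 5: 4 codewords.
Minimum distance d = smallest w > 0 with A_w > 0 = 2.
Sanity: Σ A_w = 16 = 2^4 = 16 ✓.


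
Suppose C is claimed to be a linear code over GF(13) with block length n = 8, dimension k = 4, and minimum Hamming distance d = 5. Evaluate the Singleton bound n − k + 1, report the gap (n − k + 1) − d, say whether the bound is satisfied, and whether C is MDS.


Singleton RHS = n − k + 1 = 5, slack = 0, bound satisfied, MDS.

Singleton bound: d ≤ n − k + 1.
Here n = 8, k = 4, so n − k + 1 = 5.
Given d = 5, check d ≤ 5: YES.
Slack = (n − k + 1) − d = 0.
The code is MDS (slack = 0).
Description: the claimed parameters are [8, 4, 5]_13; such a code would be MDS (meets Singleton bound).


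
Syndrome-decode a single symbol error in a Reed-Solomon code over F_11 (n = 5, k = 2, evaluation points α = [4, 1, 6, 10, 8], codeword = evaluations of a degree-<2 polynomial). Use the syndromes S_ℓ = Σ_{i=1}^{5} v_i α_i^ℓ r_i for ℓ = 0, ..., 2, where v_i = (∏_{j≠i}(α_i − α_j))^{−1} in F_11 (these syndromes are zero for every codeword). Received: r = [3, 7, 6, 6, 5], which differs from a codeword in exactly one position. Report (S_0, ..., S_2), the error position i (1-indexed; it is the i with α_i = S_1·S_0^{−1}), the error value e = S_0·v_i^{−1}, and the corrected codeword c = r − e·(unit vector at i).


S = (8, 4, 2), error at position 3, error magnitude e = 2, c = [3, 7, 4, 6, 5].

Step 1: column multipliers v_i = (∏_{j≠i}(α_i − α_j))^{−1} mod 11.
  i = 1 (α = 4): (4−1)(4−6)(4−10)(4−8) = 3·(−2)·(−6)·(−4) = −144 ≡ 10, so v_1 = 10^{−1} = 10 (mod 11).
  i = 2 (α = 1): (1−4)(1−6)(1−10)(1−8) = (−3)·(−5)·(−9)·(−7) = 945 ≡ 10, so v_2 = 10^{−1} = 10 (mod 11).
  i = 3 (α = 6): (6−4)(6−1)(6−10)(6−8) = 2·5·(−4)·(−2) = 80 ≡ 3, so v_3 = 3^{−1} = 4 (mod 11).
  i = 4 (α = 10): (10−4)(10−1)(10−6)(10−8) = 6·9·4·2 = 432 ≡ 3, so v_4 = 3^{−1} = 4 (mod 11).
  i = 5 (α = 8): (8−4)(8−1)(8−6)(8−10) = 4·7·2·(−2) = −112 ≡ 9, so v_5 = 9^{−1} = 5 (mod 11).
  v = [10, 10, 4, 4, 5].
Step 2: syndromes of r = [3, 7, 6, 6, 5] (all sums mod 11).
  S_0 = Σ v_i r_i = 10·3 + 10·7 + 4·6 + 4·6 + 5·5 = 173 ≡ 8.
  S_1 = Σ v_i α_i r_i = 10·4·3 + 10·1·7 + 4·6·6 + 4·10·6 + 5·8·5 = 774 ≡ 4.
  α_i^2 mod 11 = [5, 1, 3, 1, 9].
  S_2 = Σ v_i α_i^2 r_i = 10·5·3 + 10·1·7 + 4·3·6 + 4·1·6 + 5·9·5 = 541 ≡ 2.
  S = (8, 4, 2) ≠ 0, so r is not a codeword (an error is present).
Step 3: locate the error. For a single error e at position i, S_ℓ = v_i·e·α_i^ℓ, so α_err = S_1/S_0.
  S_0^{−1} = 8^{−1} = 7 (mod 11), so α_err = 4·7 = 28 ≡ 6 = α_3. Error position i = 3.
  Consistency check: S_2/S_1 = 2·3 = 6 ≡ 6 = α_err ✓ (single-error assumption holds).
Step 4: error magnitude e = S_0/v_3 = S_0·∏_{j≠3}(α_3 − α_j) = 8·3 = 24 ≡ 2 (mod 11).
Step 5: correct position 3: c_3 = r_3 − e = 6 − 2 ≡ 4 (mod 11). Hence c = [3, 7, 4, 6, 5].
  Check: interpolating c through the α_i gives m(x) = 1 + 6·x (degree < 2) with m(α_i) = c_i for every i, so c is indeed a codeword.


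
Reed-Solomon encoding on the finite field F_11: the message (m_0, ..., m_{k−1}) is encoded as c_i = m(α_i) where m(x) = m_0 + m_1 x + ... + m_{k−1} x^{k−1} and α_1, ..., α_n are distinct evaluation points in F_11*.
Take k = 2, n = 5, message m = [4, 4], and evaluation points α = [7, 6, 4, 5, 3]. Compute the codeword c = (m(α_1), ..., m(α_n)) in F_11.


c = [10, 6, 9, 2, 5]

Message polynomial: m(x) = 4 + 4·x (mod 11).
For each evaluation point α_i, compute m(α_i) mod 11:
  α_1 = 7: Horner steps 4 → 10, so m(7) = 10.
  α_2 = 6: Horner steps 4 → 6, so m(6) = 6.
  α_3 = 4: Horner steps 4 → 9, so m(4) = 9.
  α_4 = 5: Horner steps 4 → 2, so m(5) = 2.
  α_5 = 3: Horner steps 4 → 5, so m(3) = 5.
Codeword c = [10, 6, 9, 2, 5] ∈ F_11^5.


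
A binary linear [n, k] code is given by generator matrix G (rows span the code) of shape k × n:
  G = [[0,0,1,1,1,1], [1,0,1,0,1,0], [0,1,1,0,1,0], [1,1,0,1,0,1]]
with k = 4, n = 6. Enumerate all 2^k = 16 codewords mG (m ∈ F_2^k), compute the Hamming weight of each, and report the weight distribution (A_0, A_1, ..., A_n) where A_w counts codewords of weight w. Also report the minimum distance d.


Weight distribution: A_0 = 1, A_1 = 2, A_2 = 3, A_3 = 4, A_4 = 3, A_5 = 2, A_6 = 1. Minimum distance d = 1.

Enumerate all 2^4 = 16 messages m ∈ F_2^4.
For each, compute codeword c = mG in F_2^6, then tally its weight.
  m = 0000 → c = 000000, weight = 0.
  m = 1000 → c = 001111, weight = 4.
  m = 0100 → c = 101010, weight = 3.
  m = 1100 → c = 100101, weight = 3.
  m = 0010 → c = 011010, weight = 3.
  m = 1010 → c = 010101, weight = 3.
  m = 0110 → c = 110000, weight = 2.
  m = 1110 → c = 111111, weight = 6.
  m = 0001 → c = 110101, weight = 4.
  m = 1001 → c = 111010, weight = 4.
  m = 0101 → c = 011111, weight = 5.
  m = 1101 → c = 010000, weight = 1.
  m = 0011 → c = 101111, weight = 5.
  m = 1011 → c = 100000, weight = 1.
  m = 0111 → c = 000101, weight = 2.
  m = 1111 → c = 001010, weight = 2.
Tally weights:
  weight 0: 1 codewords.
  weight 1: 2 codewords.
  weight 2: 3 codewords.
  weight 3: 4 codewords.
  weight 4: 3 codewords.
  weight 5: 2 codewords.
  weight 6: 1 codewords.
Minimum distance d = smallest w > 0 with A_w > 0 = 1.
Sanity: Σ A_w = 16 = 2^4 = 16 ✓.


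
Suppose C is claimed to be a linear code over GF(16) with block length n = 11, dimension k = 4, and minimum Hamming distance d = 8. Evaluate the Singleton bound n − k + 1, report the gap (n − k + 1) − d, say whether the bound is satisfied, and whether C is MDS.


Singleton RHS = n − k + 1 = 8, slack = 0, bound satisfied, MDS.

Singleton bound: d ≤ n − k + 1.
Here n = 11, k = 4, so n − k + 1 = 8.
Given d = 8, check d ≤ 8: YES.
Slack = (n − k + 1) − d = 0.
The code is MDS (slack = 0).
Description: the claimed parameters are [11, 4, 8]_16; such a code would be MDS (meets Singleton bound).


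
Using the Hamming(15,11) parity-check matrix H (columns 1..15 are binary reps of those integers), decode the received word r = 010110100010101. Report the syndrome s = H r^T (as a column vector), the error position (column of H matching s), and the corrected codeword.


s = (1, 1, 0, 1)^T, error position = 13, corrected codeword c = 010110100010001

Compute s = H r^T mod 2 one row at a time:
  s_1 = 0 + 0 + 0 + 1 + 0 + 1 + 0 + 1 = 3 ≡ 1 (mod 2).
  s_2 = 1 + 1 + 0 + 1 + 0 + 1 + 0 + 1 = 5 ≡ 1 (mod 2).
  s_3 = 1 + 0 + 0 + 1 + 0 + 1 + 0 + 1 = 4 ≡ 0 (mod 2).
  s_4 = 0 + 0 + 1 + 1 + 0 + 1 + 1 + 1 = 5 ≡ 1 (mod 2).
s = (1, 1, 0, 1)^T — this equals column 13 of H (binary 1101), so error is at position 13.
Correct: flip bit 13 of r = 010110100010101 to get c = 010110100010001.


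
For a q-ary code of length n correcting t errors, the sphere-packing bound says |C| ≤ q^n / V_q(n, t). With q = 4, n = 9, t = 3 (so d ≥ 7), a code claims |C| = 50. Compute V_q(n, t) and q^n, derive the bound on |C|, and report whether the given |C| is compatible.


V_q(n, t) = 2620, q^n = 262144, Hamming bound = 100, |C| = 50 ≤ bound (satisfied).

Step 1: Compute V_q(n, t) = Σ_{j=0}^3 C(n, j) (q−1)^j.
  j = 0: C(9,0)·(3)^0 = 1·1 = 1.
  j = 1: C(9,1)·(3)^1 = 9·3 = 27.
  j = 2: C(9,2)·(3)^2 = 36·9 = 324.
  j = 3: C(9,3)·(3)^3 = 84·27 = 2268.
  V_q(n, t) = 1 + 27 + 324 + 2268 = 2620.
Step 2: q^n = 4^9 = 262144.
Step 3: Hamming bound ⌊q^n / V_q(n,t)⌋ = ⌊262144/2620⌋ = 100.
Step 4: Compare |C| = 50 to 100: satisfied.
The claimed |C| lies below the Hamming bound.


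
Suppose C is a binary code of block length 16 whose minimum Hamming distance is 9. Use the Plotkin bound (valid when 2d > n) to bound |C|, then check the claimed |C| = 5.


Plotkin bound M ≤ 8; given |C| = 5 ≤ bound (satisfied).

Check applicability: 2d = 18, n = 16.
2d − n = 2 > 0, so Plotkin applies.
Compute d/(2d−n) = 9/2 ≈ 4.5000.
⌊d/(2d−n)⌋ = 4.
Plotkin bound: M ≤ 2·4 = 8.
Given |C| = 5, check: satisfied.
This |C| is below the Plotkin bound.


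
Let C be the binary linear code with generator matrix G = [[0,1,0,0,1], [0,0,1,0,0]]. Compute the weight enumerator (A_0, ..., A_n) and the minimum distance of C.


Weight distribution: A_0 = 1, A_1 = 1, A_2 = 1, A_3 = 1. Minimum distance d = 1.

Enumerate all 2^2 = 4 messages m ∈ F_2^2.
For each, compute codeword c = mG in F_2^5, then tally its weight.
  m = 00 → c = 00000, weight = 0.
  m = 10 → c = 01001, weight = 2.
  m = 01 → c = 00100, weight = 1.
  m = 11 → c = 01101, weight = 3.
Tally weights:
  weight 0: 1 codewords.
  weight 1: 1 codewords.
  weight 2: 1 codewords.
  weight 3: 1 codewords.
Minimum distance d = smallest w > 0 with A_w > 0 = 1.
Sanity: Σ A_w = 4 = 2^2 = 4 ✓.


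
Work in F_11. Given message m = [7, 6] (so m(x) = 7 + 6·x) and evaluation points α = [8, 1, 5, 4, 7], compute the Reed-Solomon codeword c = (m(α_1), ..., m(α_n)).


c = [0, 2, 4, 9, 5]

Message polynomial: m(x) = 7 + 6·x (mod 11).
For each evaluation point α_i, compute m(α_i) mod 11:
  α_1 = 8: Horner steps 6 → 0, so m(8) = 0.
  α_2 = 1: Horner steps 6 → 2, so m(1) = 2.
  α_3 = 5: Horner steps 6 → 4, so m(5) = 4.
  α_4 = 4: Horner steps 6 → 9, so m(4) = 9.
  α_5 = 7: Horner steps 6 → 5, so m(7) = 5.
Codeword c = [0, 2, 4, 9, 5] ∈ F_11^5.


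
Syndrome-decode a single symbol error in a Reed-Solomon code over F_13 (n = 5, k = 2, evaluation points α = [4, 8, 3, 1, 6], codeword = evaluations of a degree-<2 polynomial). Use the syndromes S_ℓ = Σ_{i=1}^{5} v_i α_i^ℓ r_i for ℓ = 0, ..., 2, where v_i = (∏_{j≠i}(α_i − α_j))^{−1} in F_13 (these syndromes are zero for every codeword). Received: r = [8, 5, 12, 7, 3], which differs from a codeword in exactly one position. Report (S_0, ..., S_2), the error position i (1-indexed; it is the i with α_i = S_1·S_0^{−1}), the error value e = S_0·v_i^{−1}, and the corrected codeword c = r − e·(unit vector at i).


S = (11, 1, 6), error at position 5, error magnitude e = 3, c = [8, 5, 12, 7, 0].

Step 1: column multipliers v_i = (∏_{j≠i}(α_i − α_j))^{−1} mod 13.
  i = 1 (α = 4): (4−8)(4−3)(4−1)(4−6) = (−4)·1·3·(−2) = 24 ≡ 11, so v_1 = 11^{−1} = 6 (mod 13).
  i = 2 (α = 8): (8−4)(8−3)(8−1)(8−6) = 4·5·7·2 = 280 ≡ 7, so v_2 = 7^{−1} = 2 (mod 13).
  i = 3 (α = 3): (3−4)(3−8)(3−1)(3−6) = (−1)·(−5)·2·(−3) = −30 ≡ 9, so v_3 = 9^{−1} = 3 (mod 13).
  i = 4 (α = 1): (1−4)(1−8)(1−3)(1−6) = (−3)·(−7)·(−2)·(−5) = 210 ≡ 2, so v_4 = 2^{−1} = 7 (mod 13).
  i = 5 (α = 6): (6−4)(6−8)(6−3)(6−1) = 2·(−2)·3·5 = −60 ≡ 5, so v_5 = 5^{−1} = 8 (mod 13).
  v = [6, 2, 3, 7, 8].
Step 2: syndromes of r = [8, 5, 12, 7, 3] (all sums mod 13).
  S_0 = Σ v_i r_i = 6·8 + 2·5 + 3·12 + 7·7 + 8·3 = 167 ≡ 11.
  S_1 = Σ v_i α_i r_i = 6·4·8 + 2·8·5 + 3·3·12 + 7·1·7 + 8·6·3 = 573 ≡ 1.
  α_i^2 mod 13 = [3, 12, 9, 1, 10].
  S_2 = Σ v_i α_i^2 r_i = 6·3·8 + 2·12·5 + 3·9·12 + 7·1·7 + 8·10·3 = 877 ≡ 6.
  S = (11, 1, 6) ≠ 0, so r is not a codeword (an error is present).
Step 3: locate the error. For a single error e at position i, S_ℓ = v_i·e·α_i^ℓ, so α_err = S_1/S_0.
  S_0^{−1} = 11^{−1} = 6 (mod 13), so α_err = 1·6 = 6 ≡ 6 = α_5. Error position i = 5.
  Consistency check: S_2/S_1 = 6·1 = 6 ≡ 6 = α_err ✓ (single-error assumption holds).
Step 4: error magnitude e = S_0/v_5 = S_0·∏_{j≠5}(α_5 − α_j) = 11·5 = 55 ≡ 3 (mod 13).
Step 5: correct position 5: c_5 = r_5 − e = 3 − 3 ≡ 0 (mod 13). Hence c = [8, 5, 12, 7, 0].
  Check: interpolating c through the α_i gives m(x) = 11 + 9·x (degree < 2) with m(α_i) = c_i for every i, so c is indeed a codeword.
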